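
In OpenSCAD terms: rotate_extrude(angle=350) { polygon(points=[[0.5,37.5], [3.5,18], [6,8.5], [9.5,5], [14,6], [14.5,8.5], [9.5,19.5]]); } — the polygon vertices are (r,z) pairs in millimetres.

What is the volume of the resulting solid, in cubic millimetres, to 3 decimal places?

Profile (r,z), 7 vertices: (0.5,37.5) (3.5,18) (6,8.5) (9.5,5) (14,6) (14.5,8.5) (9.5,19.5)
edge 0: (0.5,37.5)→(3.5,18)  cross = 0.5·18 − 3.5·37.5 = -122.2500; (r_i+r_j)·cross = 4·-122.2500 = -489.0000
edge 1: (3.5,18)→(6,8.5)  cross = 3.5·8.5 − 6·18 = -78.2500; (r_i+r_j)·cross = 9.5·-78.2500 = -743.3750
edge 2: (6,8.5)→(9.5,5)  cross = 6·5 − 9.5·8.5 = -50.7500; (r_i+r_j)·cross = 15.5·-50.7500 = -786.6250
edge 3: (9.5,5)→(14,6)  cross = 9.5·6 − 14·5 = -13.0000; (r_i+r_j)·cross = 23.5·-13.0000 = -305.5000
edge 4: (14,6)→(14.5,8.5)  cross = 14·8.5 − 14.5·6 = 32.0000; (r_i+r_j)·cross = 28.5·32.0000 = 912.0000
edge 5: (14.5,8.5)→(9.5,19.5)  cross = 14.5·19.5 − 9.5·8.5 = 202.0000; (r_i+r_j)·cross = 24·202.0000 = 4848.0000
edge 6: (9.5,19.5)→(0.5,37.5)  cross = 9.5·37.5 − 0.5·19.5 = 346.5000; (r_i+r_j)·cross = 10·346.5000 = 3465.0000
Σcross = 316.2500 → A = |Σcross|/2 = 158.1250 mm²
Σ(r_i+r_j)·cross = 6900.5000 → first moment M = |Σ|/6 = 1150.0833
R_c = M/A = 1150.0833/158.1250 = 7.2733 mm
θ = 350° = 6.108652 rad
V = θ·R_c·A = 6.108652·7.2733·158.1250 = 7025.459 mm³

Volume = 7025.459 mm³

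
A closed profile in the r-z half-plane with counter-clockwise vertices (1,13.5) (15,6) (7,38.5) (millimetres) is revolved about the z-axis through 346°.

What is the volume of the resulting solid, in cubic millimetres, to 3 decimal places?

Profile (r,z), 3 vertices: (1,13.5) (15,6) (7,38.5)
edge 0: (1,13.5)→(15,6)  cross = 1·6 − 15·13.5 = -196.5000; (r_i+r_j)·cross = 16·-196.5000 = -3144.0000
edge 1: (15,6)→(7,38.5)  cross = 15·38.5 − 7·6 = 535.5000; (r_i+r_j)·cross = 22·535.5000 = 11781.0000
edge 2: (7,38.5)→(1,13.5)  cross = 7·13.5 − 1·38.5 = 56.0000; (r_i+r_j)·cross = 8·56.0000 = 448.0000
Σcross = 395.0000 → A = |Σcross|/2 = 197.5000 mm²
Σ(r_i+r_j)·cross = 9085.0000 → first moment M = |Σ|/6 = 1514.1667
R_c = M/A = 1514.1667/197.5000 = 7.6667 mm
θ = 346° = 6.038839 rad
V = θ·R_c·A = 6.038839·7.6667·197.5000 = 9143.809 mm³

Volume = 9143.809 mm³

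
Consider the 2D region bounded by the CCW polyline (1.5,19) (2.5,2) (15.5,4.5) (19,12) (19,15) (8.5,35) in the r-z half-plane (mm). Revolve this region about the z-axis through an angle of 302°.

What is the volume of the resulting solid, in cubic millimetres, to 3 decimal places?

Volume = 18422.654 mm³

Profile (r,z), 6 vertices: (1.5,19) (2.5,2) (15.5,4.5) (19,12) (19,15) (8.5,35)
edge 0: (1.5,19)→(2.5,2)  cross = 1.5·2 − 2.5·19 = -44.5000; (r_i+r_j)·cross = 4·-44.5000 = -178.0000
edge 1: (2.5,2)→(15.5,4.5)  cross = 2.5·4.5 − 15.5·2 = -19.7500; (r_i+r_j)·cross = 18·-19.7500 = -355.5000
edge 2: (15.5,4.5)→(19,12)  cross = 15.5·12 − 19·4.5 = 100.5000; (r_i+r_j)·cross = 34.5·100.5000 = 3467.2500
edge 3: (19,12)→(19,15)  cross = 19·15 − 19·12 = 57.0000; (r_i+r_j)·cross = 38·57.0000 = 2166.0000
edge 4: (19,15)→(8.5,35)  cross = 19·35 − 8.5·15 = 537.5000; (r_i+r_j)·cross = 27.5·537.5000 = 14781.2500
edge 5: (8.5,35)→(1.5,19)  cross = 8.5·19 − 1.5·35 = 109.0000; (r_i+r_j)·cross = 10·109.0000 = 1090.0000
Σcross = 739.7500 → A = |Σcross|/2 = 369.8750 mm²
Σ(r_i+r_j)·cross = 20971.0000 → first moment M = |Σ|/6 = 3495.1667
R_c = M/A = 3495.1667/369.8750 = 9.4496 mm
θ = 302° = 5.270894 rad
V = θ·R_c·A = 5.270894·9.4496·369.8750 = 18422.654 mm³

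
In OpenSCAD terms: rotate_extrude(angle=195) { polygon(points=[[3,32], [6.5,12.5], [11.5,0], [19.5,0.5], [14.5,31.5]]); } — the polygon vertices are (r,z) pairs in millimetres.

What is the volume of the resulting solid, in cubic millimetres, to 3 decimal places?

Volume = 13089.020 mm³

Profile (r,z), 5 vertices: (3,32) (6.5,12.5) (11.5,0) (19.5,0.5) (14.5,31.5)
edge 0: (3,32)→(6.5,12.5)  cross = 3·12.5 − 6.5·32 = -170.5000; (r_i+r_j)·cross = 9.5·-170.5000 = -1619.7500
edge 1: (6.5,12.5)→(11.5,0)  cross = 6.5·0 − 11.5·12.5 = -143.7500; (r_i+r_j)·cross = 18·-143.7500 = -2587.5000
edge 2: (11.5,0)→(19.5,0.5)  cross = 11.5·0.5 − 19.5·0 = 5.7500; (r_i+r_j)·cross = 31·5.7500 = 178.2500
edge 3: (19.5,0.5)→(14.5,31.5)  cross = 19.5·31.5 − 14.5·0.5 = 607.0000; (r_i+r_j)·cross = 34·607.0000 = 20638.0000
edge 4: (14.5,31.5)→(3,32)  cross = 14.5·32 − 3·31.5 = 369.5000; (r_i+r_j)·cross = 17.5·369.5000 = 6466.2500
Σcross = 668.0000 → A = |Σcross|/2 = 334.0000 mm²
Σ(r_i+r_j)·cross = 23075.2500 → first moment M = |Σ|/6 = 3845.8750
R_c = M/A = 3845.8750/334.0000 = 11.5146 mm
θ = 195° = 3.403392 rad
V = θ·R_c·A = 3.403392·11.5146·334.0000 = 13089.020 mm³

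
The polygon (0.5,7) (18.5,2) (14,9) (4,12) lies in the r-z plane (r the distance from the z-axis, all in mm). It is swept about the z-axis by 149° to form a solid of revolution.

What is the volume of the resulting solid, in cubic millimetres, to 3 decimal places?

Volume = 1965.467 mm³

Profile (r,z), 4 vertices: (0.5,7) (18.5,2) (14,9) (4,12)
edge 0: (0.5,7)→(18.5,2)  cross = 0.5·2 − 18.5·7 = -128.5000; (r_i+r_j)·cross = 19·-128.5000 = -2441.5000
edge 1: (18.5,2)→(14,9)  cross = 18.5·9 − 14·2 = 138.5000; (r_i+r_j)·cross = 32.5·138.5000 = 4501.2500
edge 2: (14,9)→(4,12)  cross = 14·12 − 4·9 = 132.0000; (r_i+r_j)·cross = 18·132.0000 = 2376.0000
edge 3: (4,12)→(0.5,7)  cross = 4·7 − 0.5·12 = 22.0000; (r_i+r_j)·cross = 4.5·22.0000 = 99.0000
Σcross = 164.0000 → A = |Σcross|/2 = 82.0000 mm²
Σ(r_i+r_j)·cross = 4534.7500 → first moment M = |Σ|/6 = 755.7917
R_c = M/A = 755.7917/82.0000 = 9.2170 mm
θ = 149° = 2.600541 rad
V = θ·R_c·A = 2.600541·9.2170·82.0000 = 1965.467 mm³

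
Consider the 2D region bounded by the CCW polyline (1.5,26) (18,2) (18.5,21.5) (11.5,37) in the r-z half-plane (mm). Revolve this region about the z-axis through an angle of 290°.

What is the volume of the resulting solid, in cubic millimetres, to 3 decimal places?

Volume = 16863.502 mm³

Profile (r,z), 4 vertices: (1.5,26) (18,2) (18.5,21.5) (11.5,37)
edge 0: (1.5,26)→(18,2)  cross = 1.5·2 − 18·26 = -465.0000; (r_i+r_j)·cross = 19.5·-465.0000 = -9067.5000
edge 1: (18,2)→(18.5,21.5)  cross = 18·21.5 − 18.5·2 = 350.0000; (r_i+r_j)·cross = 36.5·350.0000 = 12775.0000
edge 2: (18.5,21.5)→(11.5,37)  cross = 18.5·37 − 11.5·21.5 = 437.2500; (r_i+r_j)·cross = 30·437.2500 = 13117.5000
edge 3: (11.5,37)→(1.5,26)  cross = 11.5·26 − 1.5·37 = 243.5000; (r_i+r_j)·cross = 13·243.5000 = 3165.5000
Σcross = 565.7500 → A = |Σcross|/2 = 282.8750 mm²
Σ(r_i+r_j)·cross = 19990.5000 → first moment M = |Σ|/6 = 3331.7500
R_c = M/A = 3331.7500/282.8750 = 11.7782 mm
θ = 290° = 5.061455 rad
V = θ·R_c·A = 5.061455·11.7782·282.8750 = 16863.502 mm³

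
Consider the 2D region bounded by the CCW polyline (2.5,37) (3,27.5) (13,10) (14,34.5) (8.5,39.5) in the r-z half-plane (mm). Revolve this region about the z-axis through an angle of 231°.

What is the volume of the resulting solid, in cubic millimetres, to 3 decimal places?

Volume = 7441.698 mm³

Profile (r,z), 5 vertices: (2.5,37) (3,27.5) (13,10) (14,34.5) (8.5,39.5)
edge 0: (2.5,37)→(3,27.5)  cross = 2.5·27.5 − 3·37 = -42.2500; (r_i+r_j)·cross = 5.5·-42.2500 = -232.3750
edge 1: (3,27.5)→(13,10)  cross = 3·10 − 13·27.5 = -327.5000; (r_i+r_j)·cross = 16·-327.5000 = -5240.0000
edge 2: (13,10)→(14,34.5)  cross = 13·34.5 − 14·10 = 308.5000; (r_i+r_j)·cross = 27·308.5000 = 8329.5000
edge 3: (14,34.5)→(8.5,39.5)  cross = 14·39.5 − 8.5·34.5 = 259.7500; (r_i+r_j)·cross = 22.5·259.7500 = 5844.3750
edge 4: (8.5,39.5)→(2.5,37)  cross = 8.5·37 − 2.5·39.5 = 215.7500; (r_i+r_j)·cross = 11·215.7500 = 2373.2500
Σcross = 414.2500 → A = |Σcross|/2 = 207.1250 mm²
Σ(r_i+r_j)·cross = 11074.7500 → first moment M = |Σ|/6 = 1845.7917
R_c = M/A = 1845.7917/207.1250 = 8.9115 mm
θ = 231° = 4.031711 rad
V = θ·R_c·A = 4.031711·8.9115·207.1250 = 7441.698 mm³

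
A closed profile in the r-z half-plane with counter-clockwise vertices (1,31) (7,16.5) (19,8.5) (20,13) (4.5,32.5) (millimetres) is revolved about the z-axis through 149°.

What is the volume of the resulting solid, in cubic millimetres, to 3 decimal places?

Profile (r,z), 5 vertices: (1,31) (7,16.5) (19,8.5) (20,13) (4.5,32.5)
edge 0: (1,31)→(7,16.5)  cross = 1·16.5 − 7·31 = -200.5000; (r_i+r_j)·cross = 8·-200.5000 = -1604.0000
edge 1: (7,16.5)→(19,8.5)  cross = 7·8.5 − 19·16.5 = -254.0000; (r_i+r_j)·cross = 26·-254.0000 = -6604.0000
edge 2: (19,8.5)→(20,13)  cross = 19·13 − 20·8.5 = 77.0000; (r_i+r_j)·cross = 39·77.0000 = 3003.0000
edge 3: (20,13)→(4.5,32.5)  cross = 20·32.5 − 4.5·13 = 591.5000; (r_i+r_j)·cross = 24.5·591.5000 = 14491.7500
edge 4: (4.5,32.5)→(1,31)  cross = 4.5·31 − 1·32.5 = 107.0000; (r_i+r_j)·cross = 5.5·107.0000 = 588.5000
Σcross = 321.0000 → A = |Σcross|/2 = 160.5000 mm²
Σ(r_i+r_j)·cross = 9875.2500 → first moment M = |Σ|/6 = 1645.8750
R_c = M/A = 1645.8750/160.5000 = 10.2547 mm
θ = 149° = 2.600541 rad
V = θ·R_c·A = 2.600541·10.2547·160.5000 = 4280.165 mm³

Volume = 4280.165 mm³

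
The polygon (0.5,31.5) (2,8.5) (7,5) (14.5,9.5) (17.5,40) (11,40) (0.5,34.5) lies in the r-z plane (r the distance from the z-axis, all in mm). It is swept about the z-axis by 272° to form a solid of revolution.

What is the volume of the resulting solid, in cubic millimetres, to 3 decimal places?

Profile (r,z), 7 vertices: (0.5,31.5) (2,8.5) (7,5) (14.5,9.5) (17.5,40) (11,40) (0.5,34.5)
edge 0: (0.5,31.5)→(2,8.5)  cross = 0.5·8.5 − 2·31.5 = -58.7500; (r_i+r_j)·cross = 2.5·-58.7500 = -146.8750
edge 1: (2,8.5)→(7,5)  cross = 2·5 − 7·8.5 = -49.5000; (r_i+r_j)·cross = 9·-49.5000 = -445.5000
edge 2: (7,5)→(14.5,9.5)  cross = 7·9.5 − 14.5·5 = -6.0000; (r_i+r_j)·cross = 21.5·-6.0000 = -129.0000
edge 3: (14.5,9.5)→(17.5,40)  cross = 14.5·40 − 17.5·9.5 = 413.7500; (r_i+r_j)·cross = 32·413.7500 = 13240.0000
edge 4: (17.5,40)→(11,40)  cross = 17.5·40 − 11·40 = 260.0000; (r_i+r_j)·cross = 28.5·260.0000 = 7410.0000
edge 5: (11,40)→(0.5,34.5)  cross = 11·34.5 − 0.5·40 = 359.5000; (r_i+r_j)·cross = 11.5·359.5000 = 4134.2500
edge 6: (0.5,34.5)→(0.5,31.5)  cross = 0.5·31.5 − 0.5·34.5 = -1.5000; (r_i+r_j)·cross = 1·-1.5000 = -1.5000
Σcross = 917.5000 → A = |Σcross|/2 = 458.7500 mm²
Σ(r_i+r_j)·cross = 24061.3750 → first moment M = |Σ|/6 = 4010.2292
R_c = M/A = 4010.2292/458.7500 = 8.7416 mm
θ = 272° = 4.747296 rad
V = θ·R_c·A = 4.747296·8.7416·458.7500 = 19037.743 mm³

Volume = 19037.743 mm³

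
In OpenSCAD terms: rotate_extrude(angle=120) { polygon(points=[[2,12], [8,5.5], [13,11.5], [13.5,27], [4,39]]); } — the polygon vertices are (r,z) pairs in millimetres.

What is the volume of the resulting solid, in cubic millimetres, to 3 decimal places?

Profile (r,z), 5 vertices: (2,12) (8,5.5) (13,11.5) (13.5,27) (4,39)
edge 0: (2,12)→(8,5.5)  cross = 2·5.5 − 8·12 = -85.0000; (r_i+r_j)·cross = 10·-85.0000 = -850.0000
edge 1: (8,5.5)→(13,11.5)  cross = 8·11.5 − 13·5.5 = 20.5000; (r_i+r_j)·cross = 21·20.5000 = 430.5000
edge 2: (13,11.5)→(13.5,27)  cross = 13·27 − 13.5·11.5 = 195.7500; (r_i+r_j)·cross = 26.5·195.7500 = 5187.3750
edge 3: (13.5,27)→(4,39)  cross = 13.5·39 − 4·27 = 418.5000; (r_i+r_j)·cross = 17.5·418.5000 = 7323.7500
edge 4: (4,39)→(2,12)  cross = 4·12 − 2·39 = -30.0000; (r_i+r_j)·cross = 6·-30.0000 = -180.0000
Σcross = 519.7500 → A = |Σcross|/2 = 259.8750 mm²
Σ(r_i+r_j)·cross = 11911.6250 → first moment M = |Σ|/6 = 1985.2708
R_c = M/A = 1985.2708/259.8750 = 7.6393 mm
θ = 120° = 2.094395 rad
V = θ·R_c·A = 2.094395·7.6393·259.8750 = 4157.942 mm³

Volume = 4157.942 mm³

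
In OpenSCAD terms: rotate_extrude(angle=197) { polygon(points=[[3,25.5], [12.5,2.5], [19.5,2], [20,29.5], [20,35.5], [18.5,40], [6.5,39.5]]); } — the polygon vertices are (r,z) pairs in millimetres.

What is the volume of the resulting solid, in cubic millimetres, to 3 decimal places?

Volume = 21827.896 mm³

Profile (r,z), 7 vertices: (3,25.5) (12.5,2.5) (19.5,2) (20,29.5) (20,35.5) (18.5,40) (6.5,39.5)
edge 0: (3,25.5)→(12.5,2.5)  cross = 3·2.5 − 12.5·25.5 = -311.2500; (r_i+r_j)·cross = 15.5·-311.2500 = -4824.3750
edge 1: (12.5,2.5)→(19.5,2)  cross = 12.5·2 − 19.5·2.5 = -23.7500; (r_i+r_j)·cross = 32·-23.7500 = -760.0000
edge 2: (19.5,2)→(20,29.5)  cross = 19.5·29.5 − 20·2 = 535.2500; (r_i+r_j)·cross = 39.5·535.2500 = 21142.3750
edge 3: (20,29.5)→(20,35.5)  cross = 20·35.5 − 20·29.5 = 120.0000; (r_i+r_j)·cross = 40·120.0000 = 4800.0000
edge 4: (20,35.5)→(18.5,40)  cross = 20·40 − 18.5·35.5 = 143.2500; (r_i+r_j)·cross = 38.5·143.2500 = 5515.1250
edge 5: (18.5,40)→(6.5,39.5)  cross = 18.5·39.5 − 6.5·40 = 470.7500; (r_i+r_j)·cross = 25·470.7500 = 11768.7500
edge 6: (6.5,39.5)→(3,25.5)  cross = 6.5·25.5 − 3·39.5 = 47.2500; (r_i+r_j)·cross = 9.5·47.2500 = 448.8750
Σcross = 981.5000 → A = |Σcross|/2 = 490.7500 mm²
Σ(r_i+r_j)·cross = 38090.7500 → first moment M = |Σ|/6 = 6348.4583
R_c = M/A = 6348.4583/490.7500 = 12.9362 mm
θ = 197° = 3.438299 rad
V = θ·R_c·A = 3.438299·12.9362·490.7500 = 21827.896 mm³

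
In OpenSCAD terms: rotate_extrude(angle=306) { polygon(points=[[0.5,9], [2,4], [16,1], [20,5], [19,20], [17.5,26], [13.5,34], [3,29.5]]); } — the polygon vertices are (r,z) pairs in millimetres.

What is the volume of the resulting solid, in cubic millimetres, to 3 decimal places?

Profile (r,z), 8 vertices: (0.5,9) (2,4) (16,1) (20,5) (19,20) (17.5,26) (13.5,34) (3,29.5)
edge 0: (0.5,9)→(2,4)  cross = 0.5·4 − 2·9 = -16.0000; (r_i+r_j)·cross = 2.5·-16.0000 = -40.0000
edge 1: (2,4)→(16,1)  cross = 2·1 − 16·4 = -62.0000; (r_i+r_j)·cross = 18·-62.0000 = -1116.0000
edge 2: (16,1)→(20,5)  cross = 16·5 − 20·1 = 60.0000; (r_i+r_j)·cross = 36·60.0000 = 2160.0000
edge 3: (20,5)→(19,20)  cross = 20·20 − 19·5 = 305.0000; (r_i+r_j)·cross = 39·305.0000 = 11895.0000
edge 4: (19,20)→(17.5,26)  cross = 19·26 − 17.5·20 = 144.0000; (r_i+r_j)·cross = 36.5·144.0000 = 5256.0000
edge 5: (17.5,26)→(13.5,34)  cross = 17.5·34 − 13.5·26 = 244.0000; (r_i+r_j)·cross = 31·244.0000 = 7564.0000
edge 6: (13.5,34)→(3,29.5)  cross = 13.5·29.5 − 3·34 = 296.2500; (r_i+r_j)·cross = 16.5·296.2500 = 4888.1250
edge 7: (3,29.5)→(0.5,9)  cross = 3·9 − 0.5·29.5 = 12.2500; (r_i+r_j)·cross = 3.5·12.2500 = 42.8750
Σcross = 983.5000 → A = |Σcross|/2 = 491.7500 mm²
Σ(r_i+r_j)·cross = 30650.0000 → first moment M = |Σ|/6 = 5108.3333
R_c = M/A = 5108.3333/491.7500 = 10.3881 mm
θ = 306° = 5.340708 rad
V = θ·R_c·A = 5.340708·10.3881·491.7500 = 27282.114 mm³

Volume = 27282.114 mm³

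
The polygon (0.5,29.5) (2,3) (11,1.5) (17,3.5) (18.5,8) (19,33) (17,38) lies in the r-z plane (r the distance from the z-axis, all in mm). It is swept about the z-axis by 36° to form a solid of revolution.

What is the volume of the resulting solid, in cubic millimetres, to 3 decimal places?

Volume = 3538.808 mm³

Profile (r,z), 7 vertices: (0.5,29.5) (2,3) (11,1.5) (17,3.5) (18.5,8) (19,33) (17,38)
edge 0: (0.5,29.5)→(2,3)  cross = 0.5·3 − 2·29.5 = -57.5000; (r_i+r_j)·cross = 2.5·-57.5000 = -143.7500
edge 1: (2,3)→(11,1.5)  cross = 2·1.5 − 11·3 = -30.0000; (r_i+r_j)·cross = 13·-30.0000 = -390.0000
edge 2: (11,1.5)→(17,3.5)  cross = 11·3.5 − 17·1.5 = 13.0000; (r_i+r_j)·cross = 28·13.0000 = 364.0000
edge 3: (17,3.5)→(18.5,8)  cross = 17·8 − 18.5·3.5 = 71.2500; (r_i+r_j)·cross = 35.5·71.2500 = 2529.3750
edge 4: (18.5,8)→(19,33)  cross = 18.5·33 − 19·8 = 458.5000; (r_i+r_j)·cross = 37.5·458.5000 = 17193.7500
edge 5: (19,33)→(17,38)  cross = 19·38 − 17·33 = 161.0000; (r_i+r_j)·cross = 36·161.0000 = 5796.0000
edge 6: (17,38)→(0.5,29.5)  cross = 17·29.5 − 0.5·38 = 482.5000; (r_i+r_j)·cross = 17.5·482.5000 = 8443.7500
Σcross = 1098.7500 → A = |Σcross|/2 = 549.3750 mm²
Σ(r_i+r_j)·cross = 33793.1250 → first moment M = |Σ|/6 = 5632.1875
R_c = M/A = 5632.1875/549.3750 = 10.2520 mm
θ = 36° = 0.628319 rad
V = θ·R_c·A = 0.628319·10.2520·549.3750 = 3538.808 mm³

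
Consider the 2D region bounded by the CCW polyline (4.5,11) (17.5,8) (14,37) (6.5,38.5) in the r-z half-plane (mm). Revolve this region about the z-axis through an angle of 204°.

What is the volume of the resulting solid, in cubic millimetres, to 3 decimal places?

Volume = 10933.763 mm³

Profile (r,z), 4 vertices: (4.5,11) (17.5,8) (14,37) (6.5,38.5)
edge 0: (4.5,11)→(17.5,8)  cross = 4.5·8 − 17.5·11 = -156.5000; (r_i+r_j)·cross = 22·-156.5000 = -3443.0000
edge 1: (17.5,8)→(14,37)  cross = 17.5·37 − 14·8 = 535.5000; (r_i+r_j)·cross = 31.5·535.5000 = 16868.2500
edge 2: (14,37)→(6.5,38.5)  cross = 14·38.5 − 6.5·37 = 298.5000; (r_i+r_j)·cross = 20.5·298.5000 = 6119.2500
edge 3: (6.5,38.5)→(4.5,11)  cross = 6.5·11 − 4.5·38.5 = -101.7500; (r_i+r_j)·cross = 11·-101.7500 = -1119.2500
Σcross = 575.7500 → A = |Σcross|/2 = 287.8750 mm²
Σ(r_i+r_j)·cross = 18425.2500 → first moment M = |Σ|/6 = 3070.8750
R_c = M/A = 3070.8750/287.8750 = 10.6674 mm
θ = 204° = 3.560472 rad
V = θ·R_c·A = 3.560472·10.6674·287.8750 = 10933.763 mm³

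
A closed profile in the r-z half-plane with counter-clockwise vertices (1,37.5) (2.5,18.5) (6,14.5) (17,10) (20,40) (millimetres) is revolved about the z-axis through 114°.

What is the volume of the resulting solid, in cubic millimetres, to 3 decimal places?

Volume = 9113.293 mm³

Profile (r,z), 5 vertices: (1,37.5) (2.5,18.5) (6,14.5) (17,10) (20,40)
edge 0: (1,37.5)→(2.5,18.5)  cross = 1·18.5 − 2.5·37.5 = -75.2500; (r_i+r_j)·cross = 3.5·-75.2500 = -263.3750
edge 1: (2.5,18.5)→(6,14.5)  cross = 2.5·14.5 − 6·18.5 = -74.7500; (r_i+r_j)·cross = 8.5·-74.7500 = -635.3750
edge 2: (6,14.5)→(17,10)  cross = 6·10 − 17·14.5 = -186.5000; (r_i+r_j)·cross = 23·-186.5000 = -4289.5000
edge 3: (17,10)→(20,40)  cross = 17·40 − 20·10 = 480.0000; (r_i+r_j)·cross = 37·480.0000 = 17760.0000
edge 4: (20,40)→(1,37.5)  cross = 20·37.5 − 1·40 = 710.0000; (r_i+r_j)·cross = 21·710.0000 = 14910.0000
Σcross = 853.5000 → A = |Σcross|/2 = 426.7500 mm²
Σ(r_i+r_j)·cross = 27481.7500 → first moment M = |Σ|/6 = 4580.2917
R_c = M/A = 4580.2917/426.7500 = 10.7330 mm
θ = 114° = 1.989675 rad
V = θ·R_c·A = 1.989675·10.7330·426.7500 = 9113.293 mm³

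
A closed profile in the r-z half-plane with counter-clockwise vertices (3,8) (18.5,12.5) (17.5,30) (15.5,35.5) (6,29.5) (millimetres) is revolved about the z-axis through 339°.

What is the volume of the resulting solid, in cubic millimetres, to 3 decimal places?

Profile (r,z), 5 vertices: (3,8) (18.5,12.5) (17.5,30) (15.5,35.5) (6,29.5)
edge 0: (3,8)→(18.5,12.5)  cross = 3·12.5 − 18.5·8 = -110.5000; (r_i+r_j)·cross = 21.5·-110.5000 = -2375.7500
edge 1: (18.5,12.5)→(17.5,30)  cross = 18.5·30 − 17.5·12.5 = 336.2500; (r_i+r_j)·cross = 36·336.2500 = 12105.0000
edge 2: (17.5,30)→(15.5,35.5)  cross = 17.5·35.5 − 15.5·30 = 156.2500; (r_i+r_j)·cross = 33·156.2500 = 5156.2500
edge 3: (15.5,35.5)→(6,29.5)  cross = 15.5·29.5 − 6·35.5 = 244.2500; (r_i+r_j)·cross = 21.5·244.2500 = 5251.3750
edge 4: (6,29.5)→(3,8)  cross = 6·8 − 3·29.5 = -40.5000; (r_i+r_j)·cross = 9·-40.5000 = -364.5000
Σcross = 585.7500 → A = |Σcross|/2 = 292.8750 mm²
Σ(r_i+r_j)·cross = 19772.3750 → first moment M = |Σ|/6 = 3295.3958
R_c = M/A = 3295.3958/292.8750 = 11.2519 mm
θ = 339° = 5.916666 rad
V = θ·R_c·A = 5.916666·11.2519·292.8750 = 19497.757 mm³

Volume = 19497.757 mm³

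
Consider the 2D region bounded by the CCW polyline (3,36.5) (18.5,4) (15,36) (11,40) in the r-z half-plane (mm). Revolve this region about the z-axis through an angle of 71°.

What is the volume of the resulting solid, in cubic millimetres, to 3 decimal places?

Profile (r,z), 4 vertices: (3,36.5) (18.5,4) (15,36) (11,40)
edge 0: (3,36.5)→(18.5,4)  cross = 3·4 − 18.5·36.5 = -663.2500; (r_i+r_j)·cross = 21.5·-663.2500 = -14259.8750
edge 1: (18.5,4)→(15,36)  cross = 18.5·36 − 15·4 = 606.0000; (r_i+r_j)·cross = 33.5·606.0000 = 20301.0000
edge 2: (15,36)→(11,40)  cross = 15·40 − 11·36 = 204.0000; (r_i+r_j)·cross = 26·204.0000 = 5304.0000
edge 3: (11,40)→(3,36.5)  cross = 11·36.5 − 3·40 = 281.5000; (r_i+r_j)·cross = 14·281.5000 = 3941.0000
Σcross = 428.2500 → A = |Σcross|/2 = 214.1250 mm²
Σ(r_i+r_j)·cross = 15286.1250 → first moment M = |Σ|/6 = 2547.6875
R_c = M/A = 2547.6875/214.1250 = 11.8981 mm
θ = 71° = 1.239184 rad
V = θ·R_c·A = 1.239184·11.8981·214.1250 = 3157.053 mm³

Volume = 3157.053 mm³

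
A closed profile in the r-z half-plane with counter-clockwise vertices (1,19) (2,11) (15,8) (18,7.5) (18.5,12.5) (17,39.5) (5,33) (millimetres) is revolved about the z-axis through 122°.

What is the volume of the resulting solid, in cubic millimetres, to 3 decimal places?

Profile (r,z), 7 vertices: (1,19) (2,11) (15,8) (18,7.5) (18.5,12.5) (17,39.5) (5,33)
edge 0: (1,19)→(2,11)  cross = 1·11 − 2·19 = -27.0000; (r_i+r_j)·cross = 3·-27.0000 = -81.0000
edge 1: (2,11)→(15,8)  cross = 2·8 − 15·11 = -149.0000; (r_i+r_j)·cross = 17·-149.0000 = -2533.0000
edge 2: (15,8)→(18,7.5)  cross = 15·7.5 − 18·8 = -31.5000; (r_i+r_j)·cross = 33·-31.5000 = -1039.5000
edge 3: (18,7.5)→(18.5,12.5)  cross = 18·12.5 − 18.5·7.5 = 86.2500; (r_i+r_j)·cross = 36.5·86.2500 = 3148.1250
edge 4: (18.5,12.5)→(17,39.5)  cross = 18.5·39.5 − 17·12.5 = 518.2500; (r_i+r_j)·cross = 35.5·518.2500 = 18397.8750
edge 5: (17,39.5)→(5,33)  cross = 17·33 − 5·39.5 = 363.5000; (r_i+r_j)·cross = 22·363.5000 = 7997.0000
edge 6: (5,33)→(1,19)  cross = 5·19 − 1·33 = 62.0000; (r_i+r_j)·cross = 6·62.0000 = 372.0000
Σcross = 822.5000 → A = |Σcross|/2 = 411.2500 mm²
Σ(r_i+r_j)·cross = 26261.5000 → first moment M = |Σ|/6 = 4376.9167
R_c = M/A = 4376.9167/411.2500 = 10.6430 mm
θ = 122° = 2.129302 rad
V = θ·R_c·A = 2.129302·10.6430·411.2500 = 9319.776 mm³

Volume = 9319.776 mm³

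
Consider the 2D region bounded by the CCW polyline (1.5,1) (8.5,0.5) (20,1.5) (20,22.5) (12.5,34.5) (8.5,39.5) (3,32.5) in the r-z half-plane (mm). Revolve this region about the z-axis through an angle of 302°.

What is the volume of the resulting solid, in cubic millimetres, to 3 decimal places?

Volume = 31541.032 mm³

Profile (r,z), 7 vertices: (1.5,1) (8.5,0.5) (20,1.5) (20,22.5) (12.5,34.5) (8.5,39.5) (3,32.5)
edge 0: (1.5,1)→(8.5,0.5)  cross = 1.5·0.5 − 8.5·1 = -7.7500; (r_i+r_j)·cross = 10·-7.7500 = -77.5000
edge 1: (8.5,0.5)→(20,1.5)  cross = 8.5·1.5 − 20·0.5 = 2.7500; (r_i+r_j)·cross = 28.5·2.7500 = 78.3750
edge 2: (20,1.5)→(20,22.5)  cross = 20·22.5 − 20·1.5 = 420.0000; (r_i+r_j)·cross = 40·420.0000 = 16800.0000
edge 3: (20,22.5)→(12.5,34.5)  cross = 20·34.5 − 12.5·22.5 = 408.7500; (r_i+r_j)·cross = 32.5·408.7500 = 13284.3750
edge 4: (12.5,34.5)→(8.5,39.5)  cross = 12.5·39.5 − 8.5·34.5 = 200.5000; (r_i+r_j)·cross = 21·200.5000 = 4210.5000
edge 5: (8.5,39.5)→(3,32.5)  cross = 8.5·32.5 − 3·39.5 = 157.7500; (r_i+r_j)·cross = 11.5·157.7500 = 1814.1250
edge 6: (3,32.5)→(1.5,1)  cross = 3·1 − 1.5·32.5 = -45.7500; (r_i+r_j)·cross = 4.5·-45.7500 = -205.8750
Σcross = 1136.2500 → A = |Σcross|/2 = 568.1250 mm²
Σ(r_i+r_j)·cross = 35904.0000 → first moment M = |Σ|/6 = 5984.0000
R_c = M/A = 5984.0000/568.1250 = 10.5329 mm
θ = 302° = 5.270894 rad
V = θ·R_c·A = 5.270894·10.5329·568.1250 = 31541.032 mm³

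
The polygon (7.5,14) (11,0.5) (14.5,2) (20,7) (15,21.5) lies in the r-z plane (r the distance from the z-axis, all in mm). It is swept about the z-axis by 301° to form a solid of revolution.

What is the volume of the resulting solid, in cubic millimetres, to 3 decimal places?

Volume = 10673.351 mm³

Profile (r,z), 5 vertices: (7.5,14) (11,0.5) (14.5,2) (20,7) (15,21.5)
edge 0: (7.5,14)→(11,0.5)  cross = 7.5·0.5 − 11·14 = -150.2500; (r_i+r_j)·cross = 18.5·-150.2500 = -2779.6250
edge 1: (11,0.5)→(14.5,2)  cross = 11·2 − 14.5·0.5 = 14.7500; (r_i+r_j)·cross = 25.5·14.7500 = 376.1250
edge 2: (14.5,2)→(20,7)  cross = 14.5·7 − 20·2 = 61.5000; (r_i+r_j)·cross = 34.5·61.5000 = 2121.7500
edge 3: (20,7)→(15,21.5)  cross = 20·21.5 − 15·7 = 325.0000; (r_i+r_j)·cross = 35·325.0000 = 11375.0000
edge 4: (15,21.5)→(7.5,14)  cross = 15·14 − 7.5·21.5 = 48.7500; (r_i+r_j)·cross = 22.5·48.7500 = 1096.8750
Σcross = 299.7500 → A = |Σcross|/2 = 149.8750 mm²
Σ(r_i+r_j)·cross = 12190.1250 → first moment M = |Σ|/6 = 2031.6875
R_c = M/A = 2031.6875/149.8750 = 13.5559 mm
θ = 301° = 5.253441 rad
V = θ·R_c·A = 5.253441·13.5559·149.8750 = 10673.351 mm³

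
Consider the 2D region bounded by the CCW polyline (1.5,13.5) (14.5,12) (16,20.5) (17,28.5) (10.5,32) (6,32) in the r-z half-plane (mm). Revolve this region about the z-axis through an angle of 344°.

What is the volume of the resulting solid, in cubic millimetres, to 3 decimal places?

Profile (r,z), 6 vertices: (1.5,13.5) (14.5,12) (16,20.5) (17,28.5) (10.5,32) (6,32)
edge 0: (1.5,13.5)→(14.5,12)  cross = 1.5·12 − 14.5·13.5 = -177.7500; (r_i+r_j)·cross = 16·-177.7500 = -2844.0000
edge 1: (14.5,12)→(16,20.5)  cross = 14.5·20.5 − 16·12 = 105.2500; (r_i+r_j)·cross = 30.5·105.2500 = 3210.1250
edge 2: (16,20.5)→(17,28.5)  cross = 16·28.5 − 17·20.5 = 107.5000; (r_i+r_j)·cross = 33·107.5000 = 3547.5000
edge 3: (17,28.5)→(10.5,32)  cross = 17·32 − 10.5·28.5 = 244.7500; (r_i+r_j)·cross = 27.5·244.7500 = 6730.6250
edge 4: (10.5,32)→(6,32)  cross = 10.5·32 − 6·32 = 144.0000; (r_i+r_j)·cross = 16.5·144.0000 = 2376.0000
edge 5: (6,32)→(1.5,13.5)  cross = 6·13.5 − 1.5·32 = 33.0000; (r_i+r_j)·cross = 7.5·33.0000 = 247.5000
Σcross = 456.7500 → A = |Σcross|/2 = 228.3750 mm²
Σ(r_i+r_j)·cross = 13267.7500 → first moment M = |Σ|/6 = 2211.2917
R_c = M/A = 2211.2917/228.3750 = 9.6827 mm
θ = 344° = 6.003933 rad
V = θ·R_c·A = 6.003933·9.6827·228.3750 = 13276.446 mm³

Volume = 13276.446 mm³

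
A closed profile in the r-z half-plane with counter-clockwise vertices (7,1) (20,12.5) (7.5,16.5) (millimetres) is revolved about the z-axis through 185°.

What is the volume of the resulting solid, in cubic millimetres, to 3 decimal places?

Volume = 3634.283 mm³

Profile (r,z), 3 vertices: (7,1) (20,12.5) (7.5,16.5)
edge 0: (7,1)→(20,12.5)  cross = 7·12.5 − 20·1 = 67.5000; (r_i+r_j)·cross = 27·67.5000 = 1822.5000
edge 1: (20,12.5)→(7.5,16.5)  cross = 20·16.5 − 7.5·12.5 = 236.2500; (r_i+r_j)·cross = 27.5·236.2500 = 6496.8750
edge 2: (7.5,16.5)→(7,1)  cross = 7.5·1 − 7·16.5 = -108.0000; (r_i+r_j)·cross = 14.5·-108.0000 = -1566.0000
Σcross = 195.7500 → A = |Σcross|/2 = 97.8750 mm²
Σ(r_i+r_j)·cross = 6753.3750 → first moment M = |Σ|/6 = 1125.5625
R_c = M/A = 1125.5625/97.8750 = 11.5000 mm
θ = 185° = 3.228859 rad
V = θ·R_c·A = 3.228859·11.5000·97.8750 = 3634.283 mm³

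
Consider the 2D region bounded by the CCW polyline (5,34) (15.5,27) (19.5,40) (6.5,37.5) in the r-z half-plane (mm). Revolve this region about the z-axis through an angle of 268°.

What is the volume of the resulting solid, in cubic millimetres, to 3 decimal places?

Volume = 6138.611 mm³

Profile (r,z), 4 vertices: (5,34) (15.5,27) (19.5,40) (6.5,37.5)
edge 0: (5,34)→(15.5,27)  cross = 5·27 − 15.5·34 = -392.0000; (r_i+r_j)·cross = 20.5·-392.0000 = -8036.0000
edge 1: (15.5,27)→(19.5,40)  cross = 15.5·40 − 19.5·27 = 93.5000; (r_i+r_j)·cross = 35·93.5000 = 3272.5000
edge 2: (19.5,40)→(6.5,37.5)  cross = 19.5·37.5 − 6.5·40 = 471.2500; (r_i+r_j)·cross = 26·471.2500 = 12252.5000
edge 3: (6.5,37.5)→(5,34)  cross = 6.5·34 − 5·37.5 = 33.5000; (r_i+r_j)·cross = 11.5·33.5000 = 385.2500
Σcross = 206.2500 → A = |Σcross|/2 = 103.1250 mm²
Σ(r_i+r_j)·cross = 7874.2500 → first moment M = |Σ|/6 = 1312.3750
R_c = M/A = 1312.3750/103.1250 = 12.7261 mm
θ = 268° = 4.677482 rad
V = θ·R_c·A = 4.677482·12.7261·103.1250 = 6138.611 mm³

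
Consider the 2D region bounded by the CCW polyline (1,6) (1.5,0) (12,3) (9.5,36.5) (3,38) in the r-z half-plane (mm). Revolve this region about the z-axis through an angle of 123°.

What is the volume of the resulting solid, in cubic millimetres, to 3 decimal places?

Volume = 4259.967 mm³

Profile (r,z), 5 vertices: (1,6) (1.5,0) (12,3) (9.5,36.5) (3,38)
edge 0: (1,6)→(1.5,0)  cross = 1·0 − 1.5·6 = -9.0000; (r_i+r_j)·cross = 2.5·-9.0000 = -22.5000
edge 1: (1.5,0)→(12,3)  cross = 1.5·3 − 12·0 = 4.5000; (r_i+r_j)·cross = 13.5·4.5000 = 60.7500
edge 2: (12,3)→(9.5,36.5)  cross = 12·36.5 − 9.5·3 = 409.5000; (r_i+r_j)·cross = 21.5·409.5000 = 8804.2500
edge 3: (9.5,36.5)→(3,38)  cross = 9.5·38 − 3·36.5 = 251.5000; (r_i+r_j)·cross = 12.5·251.5000 = 3143.7500
edge 4: (3,38)→(1,6)  cross = 3·6 − 1·38 = -20.0000; (r_i+r_j)·cross = 4·-20.0000 = -80.0000
Σcross = 636.5000 → A = |Σcross|/2 = 318.2500 mm²
Σ(r_i+r_j)·cross = 11906.2500 → first moment M = |Σ|/6 = 1984.3750
R_c = M/A = 1984.3750/318.2500 = 6.2353 mm
θ = 123° = 2.146755 rad
V = θ·R_c·A = 2.146755·6.2353·318.2500 = 4259.967 mm³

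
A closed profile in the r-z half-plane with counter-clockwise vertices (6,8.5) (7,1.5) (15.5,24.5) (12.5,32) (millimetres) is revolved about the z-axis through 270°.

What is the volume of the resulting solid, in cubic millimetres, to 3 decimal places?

Volume = 5031.064 mm³

Profile (r,z), 4 vertices: (6,8.5) (7,1.5) (15.5,24.5) (12.5,32)
edge 0: (6,8.5)→(7,1.5)  cross = 6·1.5 − 7·8.5 = -50.5000; (r_i+r_j)·cross = 13·-50.5000 = -656.5000
edge 1: (7,1.5)→(15.5,24.5)  cross = 7·24.5 − 15.5·1.5 = 148.2500; (r_i+r_j)·cross = 22.5·148.2500 = 3335.6250
edge 2: (15.5,24.5)→(12.5,32)  cross = 15.5·32 − 12.5·24.5 = 189.7500; (r_i+r_j)·cross = 28·189.7500 = 5313.0000
edge 3: (12.5,32)→(6,8.5)  cross = 12.5·8.5 − 6·32 = -85.7500; (r_i+r_j)·cross = 18.5·-85.7500 = -1586.3750
Σcross = 201.7500 → A = |Σcross|/2 = 100.8750 mm²
Σ(r_i+r_j)·cross = 6405.7500 → first moment M = |Σ|/6 = 1067.6250
R_c = M/A = 1067.6250/100.8750 = 10.5836 mm
θ = 270° = 4.712389 rad
V = θ·R_c·A = 4.712389·10.5836·100.8750 = 5031.064 mm³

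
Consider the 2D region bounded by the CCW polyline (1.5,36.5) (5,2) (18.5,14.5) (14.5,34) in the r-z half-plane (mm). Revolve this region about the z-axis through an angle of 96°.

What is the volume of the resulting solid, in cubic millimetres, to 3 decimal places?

Profile (r,z), 4 vertices: (1.5,36.5) (5,2) (18.5,14.5) (14.5,34)
edge 0: (1.5,36.5)→(5,2)  cross = 1.5·2 − 5·36.5 = -179.5000; (r_i+r_j)·cross = 6.5·-179.5000 = -1166.7500
edge 1: (5,2)→(18.5,14.5)  cross = 5·14.5 − 18.5·2 = 35.5000; (r_i+r_j)·cross = 23.5·35.5000 = 834.2500
edge 2: (18.5,14.5)→(14.5,34)  cross = 18.5·34 − 14.5·14.5 = 418.7500; (r_i+r_j)·cross = 33·418.7500 = 13818.7500
edge 3: (14.5,34)→(1.5,36.5)  cross = 14.5·36.5 − 1.5·34 = 478.2500; (r_i+r_j)·cross = 16·478.2500 = 7652.0000
Σcross = 753.0000 → A = |Σcross|/2 = 376.5000 mm²
Σ(r_i+r_j)·cross = 21138.2500 → first moment M = |Σ|/6 = 3523.0417
R_c = M/A = 3523.0417/376.5000 = 9.3573 mm
θ = 96° = 1.675516 rad
V = θ·R_c·A = 1.675516·9.3573·376.5000 = 5902.913 mm³

Volume = 5902.913 mm³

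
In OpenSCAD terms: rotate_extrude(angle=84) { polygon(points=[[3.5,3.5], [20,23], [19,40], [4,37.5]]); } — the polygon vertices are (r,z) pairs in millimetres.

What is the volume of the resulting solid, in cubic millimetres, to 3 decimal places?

Profile (r,z), 4 vertices: (3.5,3.5) (20,23) (19,40) (4,37.5)
edge 0: (3.5,3.5)→(20,23)  cross = 3.5·23 − 20·3.5 = 10.5000; (r_i+r_j)·cross = 23.5·10.5000 = 246.7500
edge 1: (20,23)→(19,40)  cross = 20·40 − 19·23 = 363.0000; (r_i+r_j)·cross = 39·363.0000 = 14157.0000
edge 2: (19,40)→(4,37.5)  cross = 19·37.5 − 4·40 = 552.5000; (r_i+r_j)·cross = 23·552.5000 = 12707.5000
edge 3: (4,37.5)→(3.5,3.5)  cross = 4·3.5 − 3.5·37.5 = -117.2500; (r_i+r_j)·cross = 7.5·-117.2500 = -879.3750
Σcross = 808.7500 → A = |Σcross|/2 = 404.3750 mm²
Σ(r_i+r_j)·cross = 26231.8750 → first moment M = |Σ|/6 = 4371.9792
R_c = M/A = 4371.9792/404.3750 = 10.8117 mm
θ = 84° = 1.466077 rad
V = θ·R_c·A = 1.466077·10.8117·404.3750 = 6409.656 mm³

Volume = 6409.656 mm³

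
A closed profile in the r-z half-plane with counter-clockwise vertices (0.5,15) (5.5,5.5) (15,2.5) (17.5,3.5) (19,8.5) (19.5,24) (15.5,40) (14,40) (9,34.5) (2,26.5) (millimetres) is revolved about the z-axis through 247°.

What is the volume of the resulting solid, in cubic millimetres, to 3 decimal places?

Volume = 23967.968 mm³

Profile (r,z), 10 vertices: (0.5,15) (5.5,5.5) (15,2.5) (17.5,3.5) (19,8.5) (19.5,24) (15.5,40) (14,40) (9,34.5) (2,26.5)
edge 0: (0.5,15)→(5.5,5.5)  cross = 0.5·5.5 − 5.5·15 = -79.7500; (r_i+r_j)·cross = 6·-79.7500 = -478.5000
edge 1: (5.5,5.5)→(15,2.5)  cross = 5.5·2.5 − 15·5.5 = -68.7500; (r_i+r_j)·cross = 20.5·-68.7500 = -1409.3750
edge 2: (15,2.5)→(17.5,3.5)  cross = 15·3.5 − 17.5·2.5 = 8.7500; (r_i+r_j)·cross = 32.5·8.7500 = 284.3750
edge 3: (17.5,3.5)→(19,8.5)  cross = 17.5·8.5 − 19·3.5 = 82.2500; (r_i+r_j)·cross = 36.5·82.2500 = 3002.1250
edge 4: (19,8.5)→(19.5,24)  cross = 19·24 − 19.5·8.5 = 290.2500; (r_i+r_j)·cross = 38.5·290.2500 = 11174.6250
edge 5: (19.5,24)→(15.5,40)  cross = 19.5·40 − 15.5·24 = 408.0000; (r_i+r_j)·cross = 35·408.0000 = 14280.0000
edge 6: (15.5,40)→(14,40)  cross = 15.5·40 − 14·40 = 60.0000; (r_i+r_j)·cross = 29.5·60.0000 = 1770.0000
edge 7: (14,40)→(9,34.5)  cross = 14·34.5 − 9·40 = 123.0000; (r_i+r_j)·cross = 23·123.0000 = 2829.0000
edge 8: (9,34.5)→(2,26.5)  cross = 9·26.5 − 2·34.5 = 169.5000; (r_i+r_j)·cross = 11·169.5000 = 1864.5000
edge 9: (2,26.5)→(0.5,15)  cross = 2·15 − 0.5·26.5 = 16.7500; (r_i+r_j)·cross = 2.5·16.7500 = 41.8750
Σcross = 1010.0000 → A = |Σcross|/2 = 505.0000 mm²
Σ(r_i+r_j)·cross = 33358.6250 → first moment M = |Σ|/6 = 5559.7708
R_c = M/A = 5559.7708/505.0000 = 11.0094 mm
θ = 247° = 4.310963 rad
V = θ·R_c·A = 4.310963·11.0094·505.0000 = 23967.968 mm³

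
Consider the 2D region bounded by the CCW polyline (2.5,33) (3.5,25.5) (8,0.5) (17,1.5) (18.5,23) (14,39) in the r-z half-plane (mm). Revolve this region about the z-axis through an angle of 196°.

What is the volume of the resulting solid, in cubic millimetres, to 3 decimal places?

Volume = 16730.499 mm³

Profile (r,z), 6 vertices: (2.5,33) (3.5,25.5) (8,0.5) (17,1.5) (18.5,23) (14,39)
edge 0: (2.5,33)→(3.5,25.5)  cross = 2.5·25.5 − 3.5·33 = -51.7500; (r_i+r_j)·cross = 6·-51.7500 = -310.5000
edge 1: (3.5,25.5)→(8,0.5)  cross = 3.5·0.5 − 8·25.5 = -202.2500; (r_i+r_j)·cross = 11.5·-202.2500 = -2325.8750
edge 2: (8,0.5)→(17,1.5)  cross = 8·1.5 − 17·0.5 = 3.5000; (r_i+r_j)·cross = 25·3.5000 = 87.5000
edge 3: (17,1.5)→(18.5,23)  cross = 17·23 − 18.5·1.5 = 363.2500; (r_i+r_j)·cross = 35.5·363.2500 = 12895.3750
edge 4: (18.5,23)→(14,39)  cross = 18.5·39 − 14·23 = 399.5000; (r_i+r_j)·cross = 32.5·399.5000 = 12983.7500
edge 5: (14,39)→(2.5,33)  cross = 14·33 − 2.5·39 = 364.5000; (r_i+r_j)·cross = 16.5·364.5000 = 6014.2500
Σcross = 876.7500 → A = |Σcross|/2 = 438.3750 mm²
Σ(r_i+r_j)·cross = 29344.5000 → first moment M = |Σ|/6 = 4890.7500
R_c = M/A = 4890.7500/438.3750 = 11.1565 mm
θ = 196° = 3.420845 rad
V = θ·R_c·A = 3.420845·11.1565·438.3750 = 16730.499 mm³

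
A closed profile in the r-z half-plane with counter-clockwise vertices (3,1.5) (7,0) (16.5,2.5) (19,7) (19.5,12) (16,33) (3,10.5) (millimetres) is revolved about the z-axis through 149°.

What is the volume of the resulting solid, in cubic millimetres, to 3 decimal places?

Profile (r,z), 7 vertices: (3,1.5) (7,0) (16.5,2.5) (19,7) (19.5,12) (16,33) (3,10.5)
edge 0: (3,1.5)→(7,0)  cross = 3·0 − 7·1.5 = -10.5000; (r_i+r_j)·cross = 10·-10.5000 = -105.0000
edge 1: (7,0)→(16.5,2.5)  cross = 7·2.5 − 16.5·0 = 17.5000; (r_i+r_j)·cross = 23.5·17.5000 = 411.2500
edge 2: (16.5,2.5)→(19,7)  cross = 16.5·7 − 19·2.5 = 68.0000; (r_i+r_j)·cross = 35.5·68.0000 = 2414.0000
edge 3: (19,7)→(19.5,12)  cross = 19·12 − 19.5·7 = 91.5000; (r_i+r_j)·cross = 38.5·91.5000 = 3522.7500
edge 4: (19.5,12)→(16,33)  cross = 19.5·33 − 16·12 = 451.5000; (r_i+r_j)·cross = 35.5·451.5000 = 16028.2500
edge 5: (16,33)→(3,10.5)  cross = 16·10.5 − 3·33 = 69.0000; (r_i+r_j)·cross = 19·69.0000 = 1311.0000
edge 6: (3,10.5)→(3,1.5)  cross = 3·1.5 − 3·10.5 = -27.0000; (r_i+r_j)·cross = 6·-27.0000 = -162.0000
Σcross = 660.0000 → A = |Σcross|/2 = 330.0000 mm²
Σ(r_i+r_j)·cross = 23420.2500 → first moment M = |Σ|/6 = 3903.3750
R_c = M/A = 3903.3750/330.0000 = 11.8284 mm
θ = 149° = 2.600541 rad
V = θ·R_c·A = 2.600541·11.8284·330.0000 = 10150.885 mm³

Volume = 10150.885 mm³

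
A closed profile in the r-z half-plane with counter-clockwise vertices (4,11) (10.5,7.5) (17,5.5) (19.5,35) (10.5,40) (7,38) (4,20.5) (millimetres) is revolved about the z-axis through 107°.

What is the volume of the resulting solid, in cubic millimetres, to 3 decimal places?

Profile (r,z), 7 vertices: (4,11) (10.5,7.5) (17,5.5) (19.5,35) (10.5,40) (7,38) (4,20.5)
edge 0: (4,11)→(10.5,7.5)  cross = 4·7.5 − 10.5·11 = -85.5000; (r_i+r_j)·cross = 14.5·-85.5000 = -1239.7500
edge 1: (10.5,7.5)→(17,5.5)  cross = 10.5·5.5 − 17·7.5 = -69.7500; (r_i+r_j)·cross = 27.5·-69.7500 = -1918.1250
edge 2: (17,5.5)→(19.5,35)  cross = 17·35 − 19.5·5.5 = 487.7500; (r_i+r_j)·cross = 36.5·487.7500 = 17802.8750
edge 3: (19.5,35)→(10.5,40)  cross = 19.5·40 − 10.5·35 = 412.5000; (r_i+r_j)·cross = 30·412.5000 = 12375.0000
edge 4: (10.5,40)→(7,38)  cross = 10.5·38 − 7·40 = 119.0000; (r_i+r_j)·cross = 17.5·119.0000 = 2082.5000
edge 5: (7,38)→(4,20.5)  cross = 7·20.5 − 4·38 = -8.5000; (r_i+r_j)·cross = 11·-8.5000 = -93.5000
edge 6: (4,20.5)→(4,11)  cross = 4·11 − 4·20.5 = -38.0000; (r_i+r_j)·cross = 8·-38.0000 = -304.0000
Σcross = 817.5000 → A = |Σcross|/2 = 408.7500 mm²
Σ(r_i+r_j)·cross = 28705.0000 → first moment M = |Σ|/6 = 4784.1667
R_c = M/A = 4784.1667/408.7500 = 11.7044 mm
θ = 107° = 1.867502 rad
V = θ·R_c·A = 1.867502·11.7044·408.7500 = 8934.442 mm³

Volume = 8934.442 mm³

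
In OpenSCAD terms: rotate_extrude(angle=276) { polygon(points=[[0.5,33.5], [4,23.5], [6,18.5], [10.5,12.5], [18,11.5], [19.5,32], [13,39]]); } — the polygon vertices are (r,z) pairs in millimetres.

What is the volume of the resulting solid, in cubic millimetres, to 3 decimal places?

Profile (r,z), 7 vertices: (0.5,33.5) (4,23.5) (6,18.5) (10.5,12.5) (18,11.5) (19.5,32) (13,39)
edge 0: (0.5,33.5)→(4,23.5)  cross = 0.5·23.5 − 4·33.5 = -122.2500; (r_i+r_j)·cross = 4.5·-122.2500 = -550.1250
edge 1: (4,23.5)→(6,18.5)  cross = 4·18.5 − 6·23.5 = -67.0000; (r_i+r_j)·cross = 10·-67.0000 = -670.0000
edge 2: (6,18.5)→(10.5,12.5)  cross = 6·12.5 − 10.5·18.5 = -119.2500; (r_i+r_j)·cross = 16.5·-119.2500 = -1967.6250
edge 3: (10.5,12.5)→(18,11.5)  cross = 10.5·11.5 − 18·12.5 = -104.2500; (r_i+r_j)·cross = 28.5·-104.2500 = -2971.1250
edge 4: (18,11.5)→(19.5,32)  cross = 18·32 − 19.5·11.5 = 351.7500; (r_i+r_j)·cross = 37.5·351.7500 = 13190.6250
edge 5: (19.5,32)→(13,39)  cross = 19.5·39 − 13·32 = 344.5000; (r_i+r_j)·cross = 32.5·344.5000 = 11196.2500
edge 6: (13,39)→(0.5,33.5)  cross = 13·33.5 − 0.5·39 = 416.0000; (r_i+r_j)·cross = 13.5·416.0000 = 5616.0000
Σcross = 699.5000 → A = |Σcross|/2 = 349.7500 mm²
Σ(r_i+r_j)·cross = 23844.0000 → first moment M = |Σ|/6 = 3974.0000
R_c = M/A = 3974.0000/349.7500 = 11.3624 mm
θ = 276° = 4.817109 rad
V = θ·R_c·A = 4.817109·11.3624·349.7500 = 19143.190 mm³

Volume = 19143.190 mm³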